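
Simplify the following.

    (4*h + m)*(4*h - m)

Product of conjugates: (P+Q)(P-Q) = P^2 - Q^2.

16*h^2 - m^2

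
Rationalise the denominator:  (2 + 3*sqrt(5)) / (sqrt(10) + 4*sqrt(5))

(-15*sqrt(2) - 2*sqrt(10) + 8*sqrt(5) + 60)/70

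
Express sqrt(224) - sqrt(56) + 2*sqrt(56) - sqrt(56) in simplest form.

4*sqrt(14)

sqrt(224) = 4*sqrt(14); sqrt(56) = 2*sqrt(14); 2*sqrt(56) = 4*sqrt(14); sqrt(56) = 2*sqrt(14)
Combine: (4 - 2 + 4 - 2)·sqrt(14) = 4*sqrt(14)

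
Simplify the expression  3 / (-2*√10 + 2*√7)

Multiply numerator and denominator by 2*√7 + 2*√10.
Denominator becomes -12; numerator becomes 6*√7 + 6*√10.

(-√10 - √7)/2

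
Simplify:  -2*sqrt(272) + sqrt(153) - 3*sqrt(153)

-14*sqrt(17)

2*sqrt(272) = 8*sqrt(17); sqrt(153) = 3*sqrt(17); 3*sqrt(153) = 9*sqrt(17)
Combine: (-8 + 3 - 9)·sqrt(17) = -14*sqrt(17)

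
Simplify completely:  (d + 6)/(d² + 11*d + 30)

1/(d + 5)

Factor: d² + 11*d + 30 = (d + 6)·(d + 5)
Cancel the common factor (d + 6).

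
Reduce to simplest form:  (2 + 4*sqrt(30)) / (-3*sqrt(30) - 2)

(-178 + sqrt(30))/133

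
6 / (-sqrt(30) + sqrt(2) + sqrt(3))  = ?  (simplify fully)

(-150*sqrt(30) - 174*sqrt(3) - 186*sqrt(2) - 72*sqrt(5))/601

Group as (sqrt(2) + sqrt(3)) - sqrt(30); multiply by (sqrt(2) + sqrt(3)) + sqrt(30), then rationalise the remaining surd.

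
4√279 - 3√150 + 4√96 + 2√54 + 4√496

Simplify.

7*√6 + 28*√31

4√279 = 12*√31; 3√150 = 15*√6; 4√96 = 16*√6; 2√54 = 6*√6; 4√496 = 16*√31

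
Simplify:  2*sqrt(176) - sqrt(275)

2*sqrt(176) = 8*sqrt(11); sqrt(275) = 5*sqrt(11)
Combine: (8 - 5)·sqrt(11) = 3*sqrt(11)

3*sqrt(11)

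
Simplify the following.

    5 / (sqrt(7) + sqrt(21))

Multiply numerator and denominator by -sqrt(7) + sqrt(21).
Denominator becomes 14; numerator becomes -5*sqrt(7) + 5*sqrt(21).

(-5*sqrt(7) + 5*sqrt(21))/14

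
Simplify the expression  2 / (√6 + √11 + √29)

Group as (√6 + √11) + √29; multiply by (√6 + √11) - √29, then rationalise the remaining surd.

(-√1914 - 6*√29 + 12*√11 + 17*√6)/30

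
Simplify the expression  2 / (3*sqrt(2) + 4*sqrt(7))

(-3*sqrt(2) + 4*sqrt(7))/47

Multiply numerator and denominator by -3*sqrt(2) + 4*sqrt(7).
Denominator becomes 94; numerator becomes -6*sqrt(2) + 8*sqrt(7).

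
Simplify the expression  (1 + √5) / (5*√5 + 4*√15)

(-25 - 5*√5 + 4*√15 + 20*√3)/115

Multiply numerator and denominator by -4*√15 + 5*√5.
Denominator becomes -115; numerator becomes -20*√3 - 4*√15 + 5*√5 + 25.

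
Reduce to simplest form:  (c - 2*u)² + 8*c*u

Expanding gives c² + 4*c*u + 4*u², a perfect square.

(c + 2*u)²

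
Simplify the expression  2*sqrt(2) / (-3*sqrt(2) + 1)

(-12 - 2*sqrt(2))/17

Multiply numerator and denominator by 1 + 3*sqrt(2).
Denominator becomes -17; numerator becomes 2*sqrt(2) + 12.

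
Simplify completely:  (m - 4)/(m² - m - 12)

1/(m + 3)

Factor: m² - m - 12 = (m + 3)·(m - 4)
Cancel the common factor (m - 4).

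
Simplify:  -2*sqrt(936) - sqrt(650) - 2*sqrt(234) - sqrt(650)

-28*sqrt(26)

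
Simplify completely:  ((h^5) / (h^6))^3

Inside the bracket: (h^-1)
Raise to the power 3: (h^-3)

h^(-3)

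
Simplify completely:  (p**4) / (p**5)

Quotient: (p**-1)

1/p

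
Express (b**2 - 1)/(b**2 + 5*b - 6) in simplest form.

(b + 1)/(b + 6)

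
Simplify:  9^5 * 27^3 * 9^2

9^5 = 3^10; 27^3 = 3^9; 9^2 = 3^4
Combine exponents: 3^23

3^23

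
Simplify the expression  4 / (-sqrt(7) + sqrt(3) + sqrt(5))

Group as (sqrt(3) + sqrt(5)) - sqrt(7); multiply by (sqrt(3) + sqrt(5)) + sqrt(7), then rationalise the remaining surd.

(-4*sqrt(7) + 20*sqrt(5) + 36*sqrt(3) + 8*sqrt(105))/59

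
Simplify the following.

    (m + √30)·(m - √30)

Difference of squares with P = m, Q = √30.

m² - 30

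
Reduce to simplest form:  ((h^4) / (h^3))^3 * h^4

h^7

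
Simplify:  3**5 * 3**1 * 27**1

3**9

3**5 = 3**5; 3**1 = 3**1; 27**1 = 3**3
Combine exponents: 3**9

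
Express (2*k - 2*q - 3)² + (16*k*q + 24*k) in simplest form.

Expand the square and combine the (16*k*q + 24*k) term.

(2*k + 2*q + 3)²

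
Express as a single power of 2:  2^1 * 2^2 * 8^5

2^18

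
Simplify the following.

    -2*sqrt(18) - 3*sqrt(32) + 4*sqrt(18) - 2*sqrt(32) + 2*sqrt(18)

-8*sqrt(2)

2*sqrt(18) = 6*sqrt(2); 3*sqrt(32) = 12*sqrt(2); 4*sqrt(18) = 12*sqrt(2); 2*sqrt(32) = 8*sqrt(2); 2*sqrt(18) = 6*sqrt(2)
Combine: (-6 - 12 + 12 - 8 + 6)·sqrt(2) = -8*sqrt(2)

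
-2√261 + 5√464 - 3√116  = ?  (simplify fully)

8*√29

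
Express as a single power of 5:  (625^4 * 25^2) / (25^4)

625^4 = 5^16; 25^2 = 5^4; 25^4 = 5^8
Combine exponents: 5^12

5^12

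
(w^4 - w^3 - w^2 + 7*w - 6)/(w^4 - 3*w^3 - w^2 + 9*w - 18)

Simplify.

(w - 1)/(w - 3)

Factor: w^4 - w^3 - w^2 + 7*w - 6 = (w^2 - 2*w + 3)*(w + 2)*(w - 1);  w^4 - 3*w^3 - w^2 + 9*w - 18 = (w - 3)*(w + 2)*(w^2 - 2*w + 3)
Cancel the common factors (w^2 - 2*w + 3), (w + 2).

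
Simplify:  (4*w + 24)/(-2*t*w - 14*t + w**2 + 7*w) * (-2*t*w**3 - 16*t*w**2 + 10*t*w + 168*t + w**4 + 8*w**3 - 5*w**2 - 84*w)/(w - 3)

4*w**2 + 40*w + 96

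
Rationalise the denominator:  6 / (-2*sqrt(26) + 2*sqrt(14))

(-sqrt(26) - sqrt(14))/4

Multiply numerator and denominator by 2*sqrt(14) + 2*sqrt(26).
Denominator becomes -48; numerator becomes 12*sqrt(14) + 12*sqrt(26).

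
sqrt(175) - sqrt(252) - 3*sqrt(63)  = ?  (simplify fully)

sqrt(175) = 5*sqrt(7); sqrt(252) = 6*sqrt(7); 3*sqrt(63) = 9*sqrt(7)
Combine: (5 - 6 - 9)·sqrt(7) = -10*sqrt(7)

-10*sqrt(7)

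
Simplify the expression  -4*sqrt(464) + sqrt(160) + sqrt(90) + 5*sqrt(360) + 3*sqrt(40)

-16*sqrt(29) + 43*sqrt(10)

4*sqrt(464) = 16*sqrt(29); sqrt(160) = 4*sqrt(10); sqrt(90) = 3*sqrt(10); 5*sqrt(360) = 30*sqrt(10); 3*sqrt(40) = 6*sqrt(10)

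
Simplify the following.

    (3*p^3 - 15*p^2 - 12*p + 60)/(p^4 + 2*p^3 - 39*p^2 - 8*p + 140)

Factor: 3*p^3 - 15*p^2 - 12*p + 60 = 3*(p - 5)*(p + 2)*(p - 2);  p^4 + 2*p^3 - 39*p^2 - 8*p + 140 = (p + 2)*(p + 7)*(p - 2)*(p - 5)
Cancel the common factors (p + 2), (p - 2), (p - 5).

3/(p + 7)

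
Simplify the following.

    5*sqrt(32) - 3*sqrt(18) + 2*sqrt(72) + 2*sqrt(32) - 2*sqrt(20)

5*sqrt(32) = 20*sqrt(2); 3*sqrt(18) = 9*sqrt(2); 2*sqrt(72) = 12*sqrt(2); 2*sqrt(32) = 8*sqrt(2); 2*sqrt(20) = 4*sqrt(5)

-4*sqrt(5) + 31*sqrt(2)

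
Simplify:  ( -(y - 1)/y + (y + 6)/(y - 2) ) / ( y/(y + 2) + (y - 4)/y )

(9*y^2 + 16*y - 4)/(2*y^3 - 6*y^2 - 4*y + 16)

Numerator: -(y - 1)/y + (y + 6)/(y - 2) = (9*y - 2)/(y^2 - 2*y)
Denominator: y/(y + 2) + (y - 4)/y = (2*y^2 - 2*y - 8)/(y^2 + 2*y)
Divide: ((9*y - 2)/(y^2 - 2*y)) · ((y^2 + 2*y)/(2*y^2 - 2*y - 8)) = (9*y^2 + 16*y - 4)/(2*y^3 - 6*y^2 - 4*y + 16)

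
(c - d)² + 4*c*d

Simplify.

Expand the square and combine the 4*c*d term.

(c + d)²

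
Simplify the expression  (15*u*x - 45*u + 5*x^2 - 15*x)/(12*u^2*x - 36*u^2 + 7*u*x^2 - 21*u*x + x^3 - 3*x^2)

5/(4*u + x)

Factor: 15*u*x - 45*u + 5*x^2 - 15*x = 5*(3*u + x)*(x - 3);  12*u^2*x - 36*u^2 + 7*u*x^2 - 21*u*x + x^3 - 3*x^2 = (4*u + x)*(3*u + x)*(x - 3)
Cancel the common factors (x - 3), (3*u + x).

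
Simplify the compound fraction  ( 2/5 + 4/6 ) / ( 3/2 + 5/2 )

4/15

Numerator: 2/5 + 4/6 = 16/15
Denominator: 3/2 + 5/2 = 4
Divide: (16/15) · (1/4) = 4/15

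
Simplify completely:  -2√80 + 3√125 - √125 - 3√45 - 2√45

2√80 = 8*√5; 3√125 = 15*√5; √125 = 5*√5; 3√45 = 9*√5; 2√45 = 6*√5
Combine: (-8 + 15 - 5 - 9 - 6)·√5 = -13*√5

-13*√5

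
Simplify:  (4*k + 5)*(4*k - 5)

16*k^2 - 25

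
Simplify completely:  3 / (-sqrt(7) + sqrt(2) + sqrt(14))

(-27*sqrt(7) - 15*sqrt(14) + 57*sqrt(2) + 84)/31

Group as (sqrt(2) + sqrt(14)) - sqrt(7); multiply by (sqrt(2) + sqrt(14)) + sqrt(7), then rationalise the remaining surd.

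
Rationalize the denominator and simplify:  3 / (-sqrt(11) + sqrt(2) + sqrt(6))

Group as (sqrt(2) + sqrt(6)) - sqrt(11); multiply by (sqrt(2) + sqrt(6)) + sqrt(11), then rationalise the remaining surd.

(3*sqrt(11) + 7*sqrt(6) + 15*sqrt(2) + 4*sqrt(33))/13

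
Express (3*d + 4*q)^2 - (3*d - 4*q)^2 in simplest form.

Write as f((3*d),(4*q)) - f((3*d),-(4*q)) and expand.

48*d*q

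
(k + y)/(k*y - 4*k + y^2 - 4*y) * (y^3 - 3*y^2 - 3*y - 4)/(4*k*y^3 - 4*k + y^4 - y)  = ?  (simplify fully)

Factor: k*y - 4*k + y^2 - 4*y = (y - 4)*(k + y);  y^3 - 3*y^2 - 3*y - 4 = (y^2 + y + 1)*(y - 4);  4*k*y^3 - 4*k + y^4 - y = (y^2 + y + 1)*(y - 1)*(4*k + y)
Cancel the common factors (y^2 + y + 1), (k + y), (y - 4).

1/(4*k*y - 4*k + y^2 - y)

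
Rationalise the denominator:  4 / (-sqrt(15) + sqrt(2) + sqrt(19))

Group as (sqrt(2) + sqrt(19)) - sqrt(15); multiply by (sqrt(2) + sqrt(19)) + sqrt(15), then rationalise the remaining surd.

(-6*sqrt(15) - 2*sqrt(19) + 32*sqrt(2) + 2*sqrt(570))/29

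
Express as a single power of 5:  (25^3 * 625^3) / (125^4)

5^6

25^3 = 5^6; 625^3 = 5^12; 125^4 = 5^12
Combine exponents: 5^6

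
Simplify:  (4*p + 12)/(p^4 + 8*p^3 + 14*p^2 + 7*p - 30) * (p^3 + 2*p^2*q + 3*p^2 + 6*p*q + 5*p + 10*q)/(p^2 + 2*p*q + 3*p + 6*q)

4/(p^2 + 5*p - 6)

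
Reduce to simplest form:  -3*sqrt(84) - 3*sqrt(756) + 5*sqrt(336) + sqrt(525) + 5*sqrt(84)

11*sqrt(21)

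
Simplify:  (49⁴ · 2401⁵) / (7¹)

7^27

49⁴ = 7^8; 2401⁵ = 7^20; 7¹ = 7^1
Combine exponents: 7^27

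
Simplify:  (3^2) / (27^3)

3^(-7)

3^2 = 3^2; 27^3 = 3^9
Combine exponents: 3^(-7)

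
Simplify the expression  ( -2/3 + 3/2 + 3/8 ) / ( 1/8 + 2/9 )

87/25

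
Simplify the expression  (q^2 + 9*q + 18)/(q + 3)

q + 6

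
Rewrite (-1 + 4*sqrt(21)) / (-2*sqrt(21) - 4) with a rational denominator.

(-86 + 9*sqrt(21))/34

Multiply numerator and denominator by -4 + 2*sqrt(21).
Denominator becomes -68; numerator becomes -18*sqrt(21) + 172.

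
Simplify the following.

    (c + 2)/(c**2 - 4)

Factor: c**2 - 4 = (c + 2)*(c - 2)
Cancel the common factor (c + 2).

1/(c - 2)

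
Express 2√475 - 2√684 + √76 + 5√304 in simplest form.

20*√19

2√475 = 10*√19; 2√684 = 12*√19; √76 = 2*√19; 5√304 = 20*√19
Combine: (10 - 12 + 2 + 20)·√19 = 20*√19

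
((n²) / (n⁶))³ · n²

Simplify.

n^(-10)

Inside the bracket: (n^-4)
Raise to the power 3: (n^-12)
Multiply by n²: add exponents.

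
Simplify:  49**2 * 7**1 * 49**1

7**7

49**2 = 7**4; 7**1 = 7**1; 49**1 = 7**2
Combine exponents: 7**7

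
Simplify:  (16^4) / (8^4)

2^4

16^4 = 2^16; 8^4 = 2^12
Combine exponents: 2^4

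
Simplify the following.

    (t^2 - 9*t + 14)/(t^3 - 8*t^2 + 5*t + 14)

1/(t + 1)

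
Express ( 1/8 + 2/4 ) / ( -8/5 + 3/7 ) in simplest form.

Numerator: 1/8 + 2/4 = 5/8
Denominator: -8/5 + 3/7 = -41/35
Divide: (5/8) · (-35/41) = -175/328

-175/328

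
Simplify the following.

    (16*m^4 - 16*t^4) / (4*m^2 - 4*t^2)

Difference of fourth powers: factor out (4*m^2 - 4*t^2).

4*m^2 + 4*t^2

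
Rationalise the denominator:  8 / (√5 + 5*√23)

Multiply numerator and denominator by -5*√23 + √5.
Denominator becomes -570; numerator becomes -40*√23 + 8*√5.

(-4*√5 + 20*√23)/285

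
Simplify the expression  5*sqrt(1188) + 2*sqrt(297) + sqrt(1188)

42*sqrt(33)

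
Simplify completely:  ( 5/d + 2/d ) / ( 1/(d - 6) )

Numerator: 5/d + 2/d = 7/d
Denominator: 1/(d - 6) = 1/(d - 6)
Divide: (7/d) · (d - 6) = (7*d - 42)/d

(7*d - 42)/d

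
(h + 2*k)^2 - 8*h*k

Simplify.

(h - 2*k)^2

After expansion: h^2 - 4*h*k + 4*k^2 — a perfect-square trinomial.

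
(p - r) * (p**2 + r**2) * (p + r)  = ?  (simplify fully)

p**4 - r**4

Telescope via difference of squares: (p+r)(p-r) = p**2 - r**2, then repeat with the next factor.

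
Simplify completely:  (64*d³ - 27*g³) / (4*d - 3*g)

16*d² + 12*d*g + 9*g²

(4*d)^3 - (3*g)^3 = (4*d - 3*g)(16*d² + 12*d*g + 9*g²).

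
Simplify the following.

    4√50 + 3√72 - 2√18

4√50 = 20*√2; 3√72 = 18*√2; 2√18 = 6*√2
Combine: (20 + 18 - 6)·√2 = 32*√2

32*√2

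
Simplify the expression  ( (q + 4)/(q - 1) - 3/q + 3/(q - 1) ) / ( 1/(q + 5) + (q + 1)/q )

(q^3 + 9*q^2 + 23*q + 15)/(q^3 + 6*q^2 - 2*q - 5)

Numerator: (q + 4)/(q - 1) - 3/q + 3/(q - 1) = (q^2 + 4*q + 3)/(q^2 - q)
Denominator: 1/(q + 5) + (q + 1)/q = (q^2 + 7*q + 5)/(q^2 + 5*q)
Divide: ((q^2 + 4*q + 3)/(q^2 - q)) · ((q^2 + 5*q)/(q^2 + 7*q + 5)) = (q^3 + 9*q^2 + 23*q + 15)/(q^3 + 6*q^2 - 2*q - 5)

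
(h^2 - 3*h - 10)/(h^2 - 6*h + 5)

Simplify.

(h + 2)/(h - 1)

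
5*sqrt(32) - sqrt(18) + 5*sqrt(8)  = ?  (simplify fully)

27*sqrt(2)

5*sqrt(32) = 20*sqrt(2); sqrt(18) = 3*sqrt(2); 5*sqrt(8) = 10*sqrt(2)
Combine: (20 - 3 + 10)·sqrt(2) = 27*sqrt(2)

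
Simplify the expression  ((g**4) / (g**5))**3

g**(-3)

Inside the bracket: (g**-1)
Raise to the power 3: (g**-3)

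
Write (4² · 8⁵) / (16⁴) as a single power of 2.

2^3

4² = 2^4; 8⁵ = 2^15; 16⁴ = 2^16
Combine exponents: 2^3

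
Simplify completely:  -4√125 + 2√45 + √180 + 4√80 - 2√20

4*√5

4√125 = 20*√5; 2√45 = 6*√5; √180 = 6*√5; 4√80 = 16*√5; 2√20 = 4*√5
Combine: (-20 + 6 + 6 + 16 - 4)·√5 = 4*√5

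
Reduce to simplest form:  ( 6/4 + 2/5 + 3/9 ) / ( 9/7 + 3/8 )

Numerator: 6/4 + 2/5 + 3/9 = 67/30
Denominator: 9/7 + 3/8 = 93/56
Divide: (67/30) · (56/93) = 1876/1395

1876/1395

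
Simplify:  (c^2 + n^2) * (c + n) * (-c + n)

Telescope via difference of squares: (n+c)(n-c) = -c^2 + n^2, then repeat with the next factor.

-c^4 + n^4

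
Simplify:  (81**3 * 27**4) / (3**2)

81**3 = 3**12; 27**4 = 3**12; 3**2 = 3**2
Combine exponents: 3**22

3**22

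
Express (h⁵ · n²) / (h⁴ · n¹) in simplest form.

Quotient: h¹ · n¹

h*n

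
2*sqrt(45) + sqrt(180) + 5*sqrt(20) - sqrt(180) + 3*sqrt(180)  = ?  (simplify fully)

2*sqrt(45) = 6*sqrt(5); sqrt(180) = 6*sqrt(5); 5*sqrt(20) = 10*sqrt(5); sqrt(180) = 6*sqrt(5); 3*sqrt(180) = 18*sqrt(5)
Combine: (6 + 6 + 10 - 6 + 18)·sqrt(5) = 34*sqrt(5)

34*sqrt(5)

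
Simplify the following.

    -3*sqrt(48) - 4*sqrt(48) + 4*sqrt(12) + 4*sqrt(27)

3*sqrt(48) = 12*sqrt(3); 4*sqrt(48) = 16*sqrt(3); 4*sqrt(12) = 8*sqrt(3); 4*sqrt(27) = 12*sqrt(3)
Combine: (-12 - 16 + 8 + 12)·sqrt(3) = -8*sqrt(3)

-8*sqrt(3)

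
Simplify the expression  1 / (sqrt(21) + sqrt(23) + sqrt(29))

Group as (sqrt(23) + sqrt(29)) + sqrt(21); multiply by (sqrt(23) + sqrt(29)) - sqrt(21), then rationalise the remaining surd.

(-2*sqrt(14007) + 15*sqrt(29) + 27*sqrt(23) + 31*sqrt(21))/1707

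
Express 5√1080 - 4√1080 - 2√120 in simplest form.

2*√30

5√1080 = 30*√30; 4√1080 = 24*√30; 2√120 = 4*√30
Combine: (30 - 24 - 4)·√30 = 2*√30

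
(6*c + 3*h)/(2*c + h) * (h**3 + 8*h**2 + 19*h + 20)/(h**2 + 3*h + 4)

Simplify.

3*h + 15

Factor: 6*c + 3*h = 3*(2*c + h);  h**3 + 8*h**2 + 19*h + 20 = (h + 5)*(h**2 + 3*h + 4)
Cancel the common factors (h**2 + 3*h + 4), (2*c + h).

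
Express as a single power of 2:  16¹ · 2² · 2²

16¹ = 2^4; 2² = 2^2; 2² = 2^2
Combine exponents: 2^8

2^8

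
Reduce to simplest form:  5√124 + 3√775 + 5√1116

55*√31

5√124 = 10*√31; 3√775 = 15*√31; 5√1116 = 30*√31
Combine: (10 + 15 + 30)·√31 = 55*√31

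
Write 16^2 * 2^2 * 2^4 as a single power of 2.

16^2 = 2^8; 2^2 = 2^2; 2^4 = 2^4
Combine exponents: 2^14

2^14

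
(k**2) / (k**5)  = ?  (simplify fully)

Quotient: (k**-3)

k**(-3)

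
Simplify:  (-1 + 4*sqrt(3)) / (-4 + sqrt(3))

(-15*sqrt(3) - 8)/13

Multiply numerator and denominator by -4 - sqrt(3).
Denominator becomes 13; numerator becomes -15*sqrt(3) - 8.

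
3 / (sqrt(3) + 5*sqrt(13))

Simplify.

(-3*sqrt(3) + 15*sqrt(13))/322

Multiply numerator and denominator by -sqrt(3) + 5*sqrt(13).
Denominator becomes 322; numerator becomes -3*sqrt(3) + 15*sqrt(13).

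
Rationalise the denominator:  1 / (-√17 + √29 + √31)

Group as (√29 + √31) - √17; multiply by (√29 + √31) + √17, then rationalise the remaining surd.

(-43*√17 + 15*√31 + 19*√29 + 2*√15283)/1747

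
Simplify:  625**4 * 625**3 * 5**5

5**33

625**4 = 5**16; 625**3 = 5**12; 5**5 = 5**5
Combine exponents: 5**33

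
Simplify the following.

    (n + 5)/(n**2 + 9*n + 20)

Factor: n**2 + 9*n + 20 = (n + 4)*(n + 5)
Cancel the common factor (n + 5).

1/(n + 4)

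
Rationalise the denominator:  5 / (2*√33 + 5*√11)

Multiply numerator and denominator by -2*√33 + 5*√11.
Denominator becomes 143; numerator becomes -10*√33 + 25*√11.

(-10*√33 + 25*√11)/143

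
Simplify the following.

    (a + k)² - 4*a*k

(a - k)²

Expand the square and combine the 4*a*k term.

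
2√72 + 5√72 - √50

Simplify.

37*√2

2√72 = 12*√2; 5√72 = 30*√2; √50 = 5*√2
Combine: (12 + 30 - 5)·√2 = 37*√2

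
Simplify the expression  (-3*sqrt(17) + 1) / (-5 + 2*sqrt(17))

(-97 - 13*sqrt(17))/43

Multiply numerator and denominator by -2*sqrt(17) - 5.
Denominator becomes -43; numerator becomes 13*sqrt(17) + 97.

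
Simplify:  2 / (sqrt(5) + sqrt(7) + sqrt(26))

(-12*sqrt(7) - 14*sqrt(5) + sqrt(910) + 7*sqrt(26))/14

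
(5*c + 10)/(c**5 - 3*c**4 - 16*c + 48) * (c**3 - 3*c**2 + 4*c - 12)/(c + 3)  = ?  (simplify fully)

5/(c**2 + c - 6)

Factor: 5*c + 10 = 5*(c + 2);  c**5 - 3*c**4 - 16*c + 48 = (c - 3)*(c**2 + 4)*(c + 2)*(c - 2);  c**3 - 3*c**2 + 4*c - 12 = (c - 3)*(c**2 + 4)
Cancel the common factors (c**2 + 4), (c + 2), (c - 3).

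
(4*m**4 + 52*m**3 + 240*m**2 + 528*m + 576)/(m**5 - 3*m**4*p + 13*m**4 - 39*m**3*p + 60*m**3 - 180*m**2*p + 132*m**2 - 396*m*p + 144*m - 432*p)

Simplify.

-4/(-m + 3*p)

Factor: 4*m**4 + 52*m**3 + 240*m**2 + 528*m + 576 = 4*(m**2 + 3*m + 6)*(m + 6)*(m + 4);  m**5 - 3*m**4*p + 13*m**4 - 39*m**3*p + 60*m**3 - 180*m**2*p + 132*m**2 - 396*m*p + 144*m - 432*p = (m**2 + 3*m + 6)*(m + 4)*(m - 3*p)*(m + 6)
Cancel the common factors (m**2 + 3*m + 6), (m + 6), (m + 4).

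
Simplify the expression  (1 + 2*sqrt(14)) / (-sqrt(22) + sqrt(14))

(-4*sqrt(77) - 28 - sqrt(22) - sqrt(14))/8

Multiply numerator and denominator by sqrt(14) + sqrt(22).
Denominator becomes -8; numerator becomes sqrt(14) + sqrt(22) + 28 + 4*sqrt(77).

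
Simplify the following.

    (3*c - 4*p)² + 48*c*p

After expansion: 9*c² + 24*c*p + 16*p² — a perfect-square trinomial.

(3*c + 4*p)²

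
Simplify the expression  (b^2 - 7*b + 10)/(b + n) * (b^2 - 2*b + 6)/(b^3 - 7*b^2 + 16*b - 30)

Factor: b^2 - 7*b + 10 = (b - 2)*(b - 5);  b^3 - 7*b^2 + 16*b - 30 = (b^2 - 2*b + 6)*(b - 5)
Cancel the common factors (b^2 - 2*b + 6), (b - 5).

(b - 2)/(b + n)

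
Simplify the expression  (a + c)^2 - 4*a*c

(a - c)^2

Expand the square and combine the 4*a*c term.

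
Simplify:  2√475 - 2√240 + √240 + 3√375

2√475 = 10*√19; 2√240 = 8*√15; √240 = 4*√15; 3√375 = 15*√15

11*√15 + 10*√19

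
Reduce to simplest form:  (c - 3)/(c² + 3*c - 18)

1/(c + 6)

Factor: c² + 3*c - 18 = (c + 6)·(c - 3)
Cancel the common factor (c - 3).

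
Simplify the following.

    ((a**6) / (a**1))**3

Inside the bracket: a**5
Raise to the power 3: a**15

a**15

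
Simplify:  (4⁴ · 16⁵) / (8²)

4⁴ = 2^8; 16⁵ = 2^20; 8² = 2^6
Combine exponents: 2^22

2^22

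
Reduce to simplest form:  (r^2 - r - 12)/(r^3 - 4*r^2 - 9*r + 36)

1/(r - 3)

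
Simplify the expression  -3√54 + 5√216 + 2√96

29*√6

3√54 = 9*√6; 5√216 = 30*√6; 2√96 = 8*√6
Combine: (-9 + 30 + 8)·√6 = 29*√6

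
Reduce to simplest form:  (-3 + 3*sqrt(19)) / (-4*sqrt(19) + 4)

-3/4

Multiply numerator and denominator by 4 + 4*sqrt(19).
Denominator becomes -288; numerator becomes 216.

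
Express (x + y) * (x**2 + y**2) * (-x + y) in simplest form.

-x**4 + y**4

(y+x)(y-x) = -x**2 + y**2; continue pairing.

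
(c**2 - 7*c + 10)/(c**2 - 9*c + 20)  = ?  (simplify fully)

(c - 2)/(c - 4)

Factor: c**2 - 7*c + 10 = (c - 5)*(c - 2);  c**2 - 9*c + 20 = (c - 4)*(c - 5)
Cancel the common factor (c - 5).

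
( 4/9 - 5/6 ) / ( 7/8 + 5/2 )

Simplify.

Numerator: 4/9 - 5/6 = -7/18
Denominator: 7/8 + 5/2 = 27/8
Divide: (-7/18) · (8/27) = -28/243

-28/243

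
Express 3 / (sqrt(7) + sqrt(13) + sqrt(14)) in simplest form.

(-21*sqrt(26) + 9*sqrt(14) + 12*sqrt(13) + 30*sqrt(7))/164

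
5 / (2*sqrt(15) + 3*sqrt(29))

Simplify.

Multiply numerator and denominator by -2*sqrt(15) + 3*sqrt(29).
Denominator becomes 201; numerator becomes -10*sqrt(15) + 15*sqrt(29).

(-10*sqrt(15) + 15*sqrt(29))/201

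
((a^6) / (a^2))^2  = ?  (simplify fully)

Inside the bracket: a^4
Raise to the power 2: a^8

a^8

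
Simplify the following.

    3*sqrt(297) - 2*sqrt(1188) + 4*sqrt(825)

3*sqrt(297) = 9*sqrt(33); 2*sqrt(1188) = 12*sqrt(33); 4*sqrt(825) = 20*sqrt(33)
Combine: (9 - 12 + 20)·sqrt(33) = 17*sqrt(33)

17*sqrt(33)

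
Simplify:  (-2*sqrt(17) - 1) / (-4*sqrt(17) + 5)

(14*sqrt(17) + 141)/247

Multiply numerator and denominator by 5 + 4*sqrt(17).
Denominator becomes -247; numerator becomes -141 - 14*sqrt(17).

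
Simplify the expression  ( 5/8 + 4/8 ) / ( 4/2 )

Numerator: 5/8 + 4/8 = 9/8
Denominator: 4/2 = 2
Divide: (9/8) · (1/2) = 9/16

9/16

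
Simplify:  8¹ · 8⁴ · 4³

8¹ = 2^3; 8⁴ = 2^12; 4³ = 2^6
Combine exponents: 2^21

2^21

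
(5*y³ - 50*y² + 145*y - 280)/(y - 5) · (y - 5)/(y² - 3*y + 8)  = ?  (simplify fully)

5*y - 35

Factor: 5*y³ - 50*y² + 145*y - 280 = 5·(y² - 3*y + 8)·(y - 7)
Cancel the common factors (y² - 3*y + 8), (y - 5).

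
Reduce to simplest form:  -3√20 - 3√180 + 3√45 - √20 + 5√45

-2*√5

3√20 = 6*√5; 3√180 = 18*√5; 3√45 = 9*√5; √20 = 2*√5; 5√45 = 15*√5
Combine: (-6 - 18 + 9 - 2 + 15)·√5 = -2*√5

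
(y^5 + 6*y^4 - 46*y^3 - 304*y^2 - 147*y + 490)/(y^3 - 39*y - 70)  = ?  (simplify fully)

Factor: y^5 + 6*y^4 - 46*y^3 - 304*y^2 - 147*y + 490 = (y - 7)*(y - 1)*(y + 7)*(y + 2)*(y + 5);  y^3 - 39*y - 70 = (y + 5)*(y + 2)*(y - 7)
Cancel the common factors (y + 5), (y + 2), (y - 7).

y^2 + 6*y - 7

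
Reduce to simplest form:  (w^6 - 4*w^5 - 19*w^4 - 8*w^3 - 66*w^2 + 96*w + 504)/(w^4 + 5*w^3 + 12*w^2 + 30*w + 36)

w^2 - 9*w + 14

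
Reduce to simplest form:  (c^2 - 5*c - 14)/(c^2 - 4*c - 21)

(c + 2)/(c + 3)

Factor: c^2 - 5*c - 14 = (c + 2)*(c - 7);  c^2 - 4*c - 21 = (c - 7)*(c + 3)
Cancel the common factor (c - 7).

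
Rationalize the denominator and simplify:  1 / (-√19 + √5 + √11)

(3*√19 + 13*√11 + 25*√5 + 2*√1045)/211

Group as (√5 + √11) - √19; multiply by (√5 + √11) + √19, then rationalise the remaining surd.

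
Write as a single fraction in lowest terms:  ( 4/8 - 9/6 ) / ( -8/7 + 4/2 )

-7/6

Numerator: 4/8 - 9/6 = -1
Denominator: -8/7 + 4/2 = 6/7
Divide: (-1) · (7/6) = -7/6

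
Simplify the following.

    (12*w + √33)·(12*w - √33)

144*w² - 33

Product of conjugates: (P+Q)(P-Q) = P^2 - Q^2.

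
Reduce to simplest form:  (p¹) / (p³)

Quotient: (p^-2)

p^(-2)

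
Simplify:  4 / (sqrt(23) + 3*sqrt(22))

(-4*sqrt(23) + 12*sqrt(22))/175

Multiply numerator and denominator by -sqrt(23) + 3*sqrt(22).
Denominator becomes 175; numerator becomes -4*sqrt(23) + 12*sqrt(22).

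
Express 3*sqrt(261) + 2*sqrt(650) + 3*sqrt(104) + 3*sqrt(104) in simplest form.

9*sqrt(29) + 22*sqrt(26)

3*sqrt(261) = 9*sqrt(29); 2*sqrt(650) = 10*sqrt(26); 3*sqrt(104) = 6*sqrt(26); 3*sqrt(104) = 6*sqrt(26)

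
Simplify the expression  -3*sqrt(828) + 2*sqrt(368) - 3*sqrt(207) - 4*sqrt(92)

-27*sqrt(23)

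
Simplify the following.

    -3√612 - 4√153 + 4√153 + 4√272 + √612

4*√17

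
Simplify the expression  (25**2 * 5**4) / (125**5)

5**(-7)

25**2 = 5**4; 5**4 = 5**4; 125**5 = 5**15
Combine exponents: 5**(-7)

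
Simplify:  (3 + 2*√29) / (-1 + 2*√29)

Multiply numerator and denominator by -2*√29 - 1.
Denominator becomes -115; numerator becomes -119 - 8*√29.

(8*√29 + 119)/115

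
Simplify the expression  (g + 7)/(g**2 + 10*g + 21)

Factor: g**2 + 10*g + 21 = (g + 3)*(g + 7)
Cancel the common factor (g + 7).

1/(g + 3)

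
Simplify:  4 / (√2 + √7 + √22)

(-68*√7 - 108*√2 + 16*√77 + 52*√22)/113

Group as (√2 + √7) + √22; multiply by (√2 + √7) - √22, then rationalise the remaining surd.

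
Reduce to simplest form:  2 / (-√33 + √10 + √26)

Group as (√10 + √26) - √33; multiply by (√10 + √26) + √33, then rationalise the remaining surd.

(-6*√33 + 34*√26 + 98*√10 + 8*√2145)/1031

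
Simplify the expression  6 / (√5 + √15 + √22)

Group as (√5 + √15) + √22; multiply by (√5 + √15) - √22, then rationalise the remaining surd.

(-15*√66 - 3*√22 + 18*√15 + 48*√5)/74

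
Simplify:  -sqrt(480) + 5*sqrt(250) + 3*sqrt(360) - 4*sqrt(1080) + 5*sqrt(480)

-8*sqrt(30) + 43*sqrt(10)

sqrt(480) = 4*sqrt(30); 5*sqrt(250) = 25*sqrt(10); 3*sqrt(360) = 18*sqrt(10); 4*sqrt(1080) = 24*sqrt(30); 5*sqrt(480) = 20*sqrt(30)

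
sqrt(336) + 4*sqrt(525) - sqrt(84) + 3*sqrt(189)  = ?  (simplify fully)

sqrt(336) = 4*sqrt(21); 4*sqrt(525) = 20*sqrt(21); sqrt(84) = 2*sqrt(21); 3*sqrt(189) = 9*sqrt(21)
Combine: (4 + 20 - 2 + 9)·sqrt(21) = 31*sqrt(21)

31*sqrt(21)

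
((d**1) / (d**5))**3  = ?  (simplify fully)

Inside the bracket: (d**-4)
Raise to the power 3: (d**-12)

d**(-12)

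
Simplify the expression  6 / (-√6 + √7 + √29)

Group as (√7 + √29) - √6; multiply by (√7 + √29) + √6, then rationalise the remaining surd.

(-42*√7 - 3*√1218 + 45*√6 + 24*√29)/22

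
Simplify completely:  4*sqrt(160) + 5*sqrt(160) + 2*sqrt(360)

4*sqrt(160) = 16*sqrt(10); 5*sqrt(160) = 20*sqrt(10); 2*sqrt(360) = 12*sqrt(10)
Combine: (16 + 20 + 12)·sqrt(10) = 48*sqrt(10)

48*sqrt(10)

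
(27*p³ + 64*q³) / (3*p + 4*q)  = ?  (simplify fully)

9*p² - 12*p*q + 16*q²

Factor as (a+b)(a^2-ab+b^2) with a=(3*p), b=(4*q).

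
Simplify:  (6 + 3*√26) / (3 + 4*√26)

Multiply numerator and denominator by -4*√26 + 3.
Denominator becomes -407; numerator becomes -294 - 15*√26.

(15*√26 + 294)/407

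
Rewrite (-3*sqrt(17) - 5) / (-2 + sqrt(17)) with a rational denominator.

Multiply numerator and denominator by -sqrt(17) - 2.
Denominator becomes -13; numerator becomes 11*sqrt(17) + 61.

(-61 - 11*sqrt(17))/13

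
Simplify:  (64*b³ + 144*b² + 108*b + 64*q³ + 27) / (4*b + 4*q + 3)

16*b² - 16*b*q + 24*b + 16*q² - 12*q + 9

Factor as (a+b)(a^2-ab+b^2) with a=(4*q), b=(4*b + 3).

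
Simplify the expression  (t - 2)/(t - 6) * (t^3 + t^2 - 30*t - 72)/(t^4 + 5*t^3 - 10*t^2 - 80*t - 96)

(t - 2)/(t^2 - 2*t - 8)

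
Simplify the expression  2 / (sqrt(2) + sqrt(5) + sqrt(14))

Group as (sqrt(2) + sqrt(14)) + sqrt(5); multiply by (sqrt(2) + sqrt(14)) - sqrt(5), then rationalise the remaining surd.

(-22*sqrt(5) - 34*sqrt(2) + 8*sqrt(35) + 14*sqrt(14))/9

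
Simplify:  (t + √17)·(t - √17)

t² - 17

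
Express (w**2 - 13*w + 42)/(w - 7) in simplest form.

w - 6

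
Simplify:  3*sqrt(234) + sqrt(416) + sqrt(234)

16*sqrt(26)

3*sqrt(234) = 9*sqrt(26); sqrt(416) = 4*sqrt(26); sqrt(234) = 3*sqrt(26)
Combine: (9 + 4 + 3)·sqrt(26) = 16*sqrt(26)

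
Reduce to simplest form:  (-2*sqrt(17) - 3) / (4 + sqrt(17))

Multiply numerator and denominator by -sqrt(17) + 4.
Denominator becomes -1; numerator becomes -5*sqrt(17) + 22.

-22 + 5*sqrt(17)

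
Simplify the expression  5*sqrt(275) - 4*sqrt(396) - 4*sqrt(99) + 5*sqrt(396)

19*sqrt(11)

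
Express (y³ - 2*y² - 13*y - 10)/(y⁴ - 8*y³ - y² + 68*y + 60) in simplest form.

Factor: y³ - 2*y² - 13*y - 10 = (y + 1)·(y - 5)·(y + 2);  y⁴ - 8*y³ - y² + 68*y + 60 = (y + 1)·(y - 5)·(y + 2)·(y - 6)
Cancel the common factors (y + 1), (y + 2), (y - 5).

1/(y - 6)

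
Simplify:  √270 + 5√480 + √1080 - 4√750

9*√30

√270 = 3*√30; 5√480 = 20*√30; √1080 = 6*√30; 4√750 = 20*√30
Combine: (3 + 20 + 6 - 20)·√30 = 9*√30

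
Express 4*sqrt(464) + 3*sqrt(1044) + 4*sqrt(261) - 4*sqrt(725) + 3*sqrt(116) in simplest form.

4*sqrt(464) = 16*sqrt(29); 3*sqrt(1044) = 18*sqrt(29); 4*sqrt(261) = 12*sqrt(29); 4*sqrt(725) = 20*sqrt(29); 3*sqrt(116) = 6*sqrt(29)
Combine: (16 + 18 + 12 - 20 + 6)·sqrt(29) = 32*sqrt(29)

32*sqrt(29)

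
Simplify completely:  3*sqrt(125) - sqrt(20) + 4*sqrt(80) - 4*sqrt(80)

3*sqrt(125) = 15*sqrt(5); sqrt(20) = 2*sqrt(5); 4*sqrt(80) = 16*sqrt(5); 4*sqrt(80) = 16*sqrt(5)
Combine: (15 - 2 + 16 - 16)·sqrt(5) = 13*sqrt(5)

13*sqrt(5)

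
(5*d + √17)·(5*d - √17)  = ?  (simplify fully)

25*d² - 17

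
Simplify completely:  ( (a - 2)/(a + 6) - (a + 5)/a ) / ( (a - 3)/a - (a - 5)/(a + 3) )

Numerator: (a - 2)/(a + 6) - (a + 5)/a = (-13*a - 30)/(a² + 6*a)
Denominator: (a - 3)/a - (a - 5)/(a + 3) = (5*a - 9)/(a² + 3*a)
Divide: ((-13*a - 30)/(a² + 6*a)) · ((a² + 3*a)/(5*a - 9)) = (-13*a² - 69*a - 90)/(5*a² + 21*a - 54)

(-13*a² - 69*a - 90)/(5*a² + 21*a - 54)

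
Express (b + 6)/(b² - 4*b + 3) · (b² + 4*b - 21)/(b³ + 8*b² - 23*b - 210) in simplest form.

Factor: b² - 4*b + 3 = (b - 3)·(b - 1);  b² + 4*b - 21 = (b - 3)·(b + 7);  b³ + 8*b² - 23*b - 210 = (b - 5)·(b + 7)·(b + 6)
Cancel the common factors (b + 6), (b + 7), (b - 3).

1/(b² - 6*b + 5)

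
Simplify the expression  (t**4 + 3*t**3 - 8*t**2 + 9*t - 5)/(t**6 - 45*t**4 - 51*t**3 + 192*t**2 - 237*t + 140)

Factor: t**4 + 3*t**3 - 8*t**2 + 9*t - 5 = (t + 5)*(t - 1)*(t**2 - t + 1);  t**6 - 45*t**4 - 51*t**3 + 192*t**2 - 237*t + 140 = (t + 5)*(t**2 - t + 1)*(t + 4)*(t - 1)*(t - 7)
Cancel the common factors (t**2 - t + 1), (t - 1), (t + 5).

1/(t**2 - 3*t - 28)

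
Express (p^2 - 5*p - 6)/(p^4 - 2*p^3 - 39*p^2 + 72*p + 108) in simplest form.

1/(p^2 + 3*p - 18)

Factor: p^2 - 5*p - 6 = (p + 1)*(p - 6);  p^4 - 2*p^3 - 39*p^2 + 72*p + 108 = (p - 3)*(p - 6)*(p + 1)*(p + 6)
Cancel the common factors (p - 6), (p + 1).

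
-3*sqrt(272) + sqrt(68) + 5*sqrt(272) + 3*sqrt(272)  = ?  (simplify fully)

22*sqrt(17)

3*sqrt(272) = 12*sqrt(17); sqrt(68) = 2*sqrt(17); 5*sqrt(272) = 20*sqrt(17); 3*sqrt(272) = 12*sqrt(17)
Combine: (-12 + 2 + 20 + 12)·sqrt(17) = 22*sqrt(17)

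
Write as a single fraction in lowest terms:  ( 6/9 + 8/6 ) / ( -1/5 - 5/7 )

-35/16

Numerator: 6/9 + 8/6 = 2
Denominator: -1/5 - 5/7 = -32/35
Divide: (2) · (-35/32) = -35/16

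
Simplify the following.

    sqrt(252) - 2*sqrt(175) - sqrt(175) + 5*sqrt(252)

21*sqrt(7)

sqrt(252) = 6*sqrt(7); 2*sqrt(175) = 10*sqrt(7); sqrt(175) = 5*sqrt(7); 5*sqrt(252) = 30*sqrt(7)
Combine: (6 - 10 - 5 + 30)·sqrt(7) = 21*sqrt(7)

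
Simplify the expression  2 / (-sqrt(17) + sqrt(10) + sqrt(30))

Group as (sqrt(10) + sqrt(30)) - sqrt(17); multiply by (sqrt(10) + sqrt(30)) + sqrt(17), then rationalise the remaining surd.

(-46*sqrt(17) - 6*sqrt(30) + 74*sqrt(10) + 40*sqrt(51))/671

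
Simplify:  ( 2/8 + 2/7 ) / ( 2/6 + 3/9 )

Numerator: 2/8 + 2/7 = 15/28
Denominator: 2/6 + 3/9 = 2/3
Divide: (15/28) · (3/2) = 45/56

45/56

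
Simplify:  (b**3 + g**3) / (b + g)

Factor as (a+b)(a**2-ab+b**2) with a=g, b=b.

b**2 - b*g + g**2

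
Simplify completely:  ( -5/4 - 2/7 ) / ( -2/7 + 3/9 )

-129/4

Numerator: -5/4 - 2/7 = -43/28
Denominator: -2/7 + 3/9 = 1/21
Divide: (-43/28) · (21) = -129/4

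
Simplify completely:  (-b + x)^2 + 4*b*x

(b + x)^2

Expand the square and combine the 4*b*x term.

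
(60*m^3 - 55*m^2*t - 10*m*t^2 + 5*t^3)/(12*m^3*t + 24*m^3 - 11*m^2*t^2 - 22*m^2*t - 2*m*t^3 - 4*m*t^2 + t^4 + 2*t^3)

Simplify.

Factor: 60*m^3 - 55*m^2*t - 10*m*t^2 + 5*t^3 = 5*(-4*m + t)*(-m + t)*(3*m + t);  12*m^3*t + 24*m^3 - 11*m^2*t^2 - 22*m^2*t - 2*m*t^3 - 4*m*t^2 + t^4 + 2*t^3 = (-4*m + t)*(-m + t)*(3*m + t)*(t + 2)
Cancel the common factors (3*m + t), (-4*m + t), (-m + t).

5/(t + 2)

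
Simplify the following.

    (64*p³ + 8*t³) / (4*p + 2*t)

(2*t)^3 + (4*p)^3 = (4*p + 2*t)(16*p² - 8*p*t + 4*t²).

16*p² - 8*p*t + 4*t²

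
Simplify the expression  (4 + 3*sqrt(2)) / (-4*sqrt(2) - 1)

(-20 - 13*sqrt(2))/31

Multiply numerator and denominator by -1 + 4*sqrt(2).
Denominator becomes -31; numerator becomes 13*sqrt(2) + 20.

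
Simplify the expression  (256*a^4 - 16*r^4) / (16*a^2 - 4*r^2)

Difference of fourth powers: factor out (16*a^2 - 4*r^2).

16*a^2 + 4*r^2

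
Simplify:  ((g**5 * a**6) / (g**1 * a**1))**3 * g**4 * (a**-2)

Inside the bracket: g**4 * a**5
Raise to the power 3: g**12 * a**15
Multiply by g**4 * (a**-2): add exponents.

a**13*g**16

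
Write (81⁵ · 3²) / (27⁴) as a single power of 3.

81⁵ = 3^20; 3² = 3^2; 27⁴ = 3^12
Combine exponents: 3^10

3^10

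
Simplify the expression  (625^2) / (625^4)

5^(-8)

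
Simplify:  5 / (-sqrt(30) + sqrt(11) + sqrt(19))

(55*sqrt(19) + 95*sqrt(11) + 5*sqrt(6270))/418

Group as (sqrt(11) + sqrt(19)) - sqrt(30); multiply by (sqrt(11) + sqrt(19)) + sqrt(30), then rationalise the remaining surd.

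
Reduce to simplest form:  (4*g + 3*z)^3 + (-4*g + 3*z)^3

288*g^2*z + 54*z^3

Write as f((3*z),(4*g)) + f((3*z),-(4*g)) and expand.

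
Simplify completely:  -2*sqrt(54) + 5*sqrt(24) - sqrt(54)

sqrt(6)

2*sqrt(54) = 6*sqrt(6); 5*sqrt(24) = 10*sqrt(6); sqrt(54) = 3*sqrt(6)
Combine: (-6 + 10 - 3)·sqrt(6) = sqrt(6)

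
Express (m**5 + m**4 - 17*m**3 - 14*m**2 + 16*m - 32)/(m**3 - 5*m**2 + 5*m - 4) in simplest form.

Factor: m**5 + m**4 - 17*m**3 - 14*m**2 + 16*m - 32 = (m - 4)*(m**2 - m + 1)*(m + 2)*(m + 4);  m**3 - 5*m**2 + 5*m - 4 = (m**2 - m + 1)*(m - 4)
Cancel the common factors (m**2 - m + 1), (m - 4).

m**2 + 6*m + 8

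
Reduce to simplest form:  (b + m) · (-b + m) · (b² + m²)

-b⁴ + m⁴

Telescope via difference of squares: (m+b)(m-b) = -b² + m², then repeat with the next factor.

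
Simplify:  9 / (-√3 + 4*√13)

Multiply numerator and denominator by √3 + 4*√13.
Denominator becomes 205; numerator becomes 9*√3 + 36*√13.

(9*√3 + 36*√13)/205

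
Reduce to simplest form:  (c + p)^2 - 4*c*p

(c - p)^2

Expand the square and combine the 4*c*p term.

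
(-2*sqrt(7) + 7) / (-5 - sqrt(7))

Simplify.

(-49 + 17*sqrt(7))/18

Multiply numerator and denominator by -5 + sqrt(7).
Denominator becomes 18; numerator becomes -49 + 17*sqrt(7).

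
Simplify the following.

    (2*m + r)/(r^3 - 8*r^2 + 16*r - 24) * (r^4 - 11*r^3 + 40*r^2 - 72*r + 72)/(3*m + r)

(2*m*r - 6*m + r^2 - 3*r)/(3*m + r)

Factor: r^3 - 8*r^2 + 16*r - 24 = (r - 6)*(r^2 - 2*r + 4);  r^4 - 11*r^3 + 40*r^2 - 72*r + 72 = (r - 6)*(r^2 - 2*r + 4)*(r - 3)
Cancel the common factors (r^2 - 2*r + 4), (r - 6).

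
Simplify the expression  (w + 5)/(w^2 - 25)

Factor: w^2 - 25 = (w - 5)*(w + 5)
Cancel the common factor (w + 5).

1/(w - 5)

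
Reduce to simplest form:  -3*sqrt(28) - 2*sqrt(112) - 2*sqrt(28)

3*sqrt(28) = 6*sqrt(7); 2*sqrt(112) = 8*sqrt(7); 2*sqrt(28) = 4*sqrt(7)
Combine: (-6 - 8 - 4)·sqrt(7) = -18*sqrt(7)

-18*sqrt(7)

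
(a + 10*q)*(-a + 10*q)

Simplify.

-a^2 + 100*q^2

Product of conjugates: (P+Q)(P-Q) = P^2 - Q^2.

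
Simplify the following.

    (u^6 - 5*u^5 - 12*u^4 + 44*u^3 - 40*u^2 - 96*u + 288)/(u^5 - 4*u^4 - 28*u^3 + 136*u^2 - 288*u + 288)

Factor: u^6 - 5*u^5 - 12*u^4 + 44*u^3 - 40*u^2 - 96*u + 288 = (u + 3)*(u - 2)*(u - 6)*(u^2 - 2*u + 4)*(u + 2);  u^5 - 4*u^4 - 28*u^3 + 136*u^2 - 288*u + 288 = (u - 2)*(u^2 - 2*u + 4)*(u - 6)*(u + 6)
Cancel the common factors (u^2 - 2*u + 4), (u - 2), (u - 6).

(u^2 + 5*u + 6)/(u + 6)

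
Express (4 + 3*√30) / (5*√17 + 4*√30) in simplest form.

(-15*√510 - 20*√17 + 16*√30 + 360)/55

Multiply numerator and denominator by -5*√17 + 4*√30.
Denominator becomes 55; numerator becomes -15*√510 - 20*√17 + 16*√30 + 360.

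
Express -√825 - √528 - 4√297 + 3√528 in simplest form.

-9*√33

√825 = 5*√33; √528 = 4*√33; 4√297 = 12*√33; 3√528 = 12*√33
Combine: (-5 - 4 - 12 + 12)·√33 = -9*√33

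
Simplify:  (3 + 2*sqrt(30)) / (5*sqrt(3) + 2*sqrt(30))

Multiply numerator and denominator by -5*sqrt(3) + 2*sqrt(30).
Denominator becomes 45; numerator becomes -30*sqrt(10) - 15*sqrt(3) + 6*sqrt(30) + 120.

(-10*sqrt(10) - 5*sqrt(3) + 2*sqrt(30) + 40)/15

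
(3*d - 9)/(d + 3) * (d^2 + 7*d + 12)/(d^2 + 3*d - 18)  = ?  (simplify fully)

(3*d + 12)/(d + 6)

Factor: 3*d - 9 = 3*(d - 3);  d^2 + 7*d + 12 = (d + 4)*(d + 3);  d^2 + 3*d - 18 = (d - 3)*(d + 6)
Cancel the common factors (d - 3), (d + 3).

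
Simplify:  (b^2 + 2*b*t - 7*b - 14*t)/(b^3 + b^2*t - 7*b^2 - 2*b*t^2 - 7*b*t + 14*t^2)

-1/(-b + t)

Factor: b^2 + 2*b*t - 7*b - 14*t = (b + 2*t)*(b - 7);  b^3 + b^2*t - 7*b^2 - 2*b*t^2 - 7*b*t + 14*t^2 = (b - 7)*(b + 2*t)*(b - t)
Cancel the common factors (b - 7), (b + 2*t).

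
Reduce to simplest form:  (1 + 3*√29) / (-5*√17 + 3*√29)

(-15*√493 - 261 - 5*√17 - 3*√29)/164

Multiply numerator and denominator by 3*√29 + 5*√17.
Denominator becomes -164; numerator becomes 3*√29 + 5*√17 + 261 + 15*√493.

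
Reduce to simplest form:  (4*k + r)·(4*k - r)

16*k² - r²

(4*k)^2 - (r)^2 = 16*k² - r².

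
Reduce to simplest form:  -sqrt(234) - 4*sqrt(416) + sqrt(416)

sqrt(234) = 3*sqrt(26); 4*sqrt(416) = 16*sqrt(26); sqrt(416) = 4*sqrt(26)
Combine: (-3 - 16 + 4)·sqrt(26) = -15*sqrt(26)

-15*sqrt(26)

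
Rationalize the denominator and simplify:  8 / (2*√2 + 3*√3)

Multiply numerator and denominator by -3*√3 + 2*√2.
Denominator becomes -19; numerator becomes -24*√3 + 16*√2.

(-16*√2 + 24*√3)/19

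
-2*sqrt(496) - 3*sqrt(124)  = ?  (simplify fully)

-14*sqrt(31)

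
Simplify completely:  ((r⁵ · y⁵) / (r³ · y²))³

r⁶*y⁹

Inside the bracket: r² · y³
Raise to the power 3: r⁶ · y⁹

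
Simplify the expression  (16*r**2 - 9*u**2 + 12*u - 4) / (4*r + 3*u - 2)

4*r - 3*u + 2

Factor (4*r)**2 - (3*u - 2)**2 and cancel (4*r + 3*u - 2).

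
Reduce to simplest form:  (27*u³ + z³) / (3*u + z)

Apply the sum-of-cubes factorisation and cancel (3*u + z).

9*u² - 3*u*z + z²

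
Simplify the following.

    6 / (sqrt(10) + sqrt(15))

Multiply numerator and denominator by -sqrt(15) + sqrt(10).
Denominator becomes -5; numerator becomes -6*sqrt(15) + 6*sqrt(10).

(-6*sqrt(10) + 6*sqrt(15))/5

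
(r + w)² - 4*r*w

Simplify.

Expanding gives r² - 2*r*w + w², a perfect square.

(r - w)²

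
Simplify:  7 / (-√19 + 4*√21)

Multiply numerator and denominator by √19 + 4*√21.
Denominator becomes 317; numerator becomes 7*√19 + 28*√21.

(7*√19 + 28*√21)/317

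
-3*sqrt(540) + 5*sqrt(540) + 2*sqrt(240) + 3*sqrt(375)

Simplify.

3*sqrt(540) = 18*sqrt(15); 5*sqrt(540) = 30*sqrt(15); 2*sqrt(240) = 8*sqrt(15); 3*sqrt(375) = 15*sqrt(15)
Combine: (-18 + 30 + 8 + 15)·sqrt(15) = 35*sqrt(15)

35*sqrt(15)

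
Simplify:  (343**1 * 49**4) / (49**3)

7**5

343**1 = 7**3; 49**4 = 7**8; 49**3 = 7**6
Combine exponents: 7**5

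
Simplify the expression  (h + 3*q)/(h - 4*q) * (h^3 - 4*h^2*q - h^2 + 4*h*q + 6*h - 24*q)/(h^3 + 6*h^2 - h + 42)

(h + 3*q)/(h + 7)

Factor: h^3 - 4*h^2*q - h^2 + 4*h*q + 6*h - 24*q = (h - 4*q)*(h^2 - h + 6);  h^3 + 6*h^2 - h + 42 = (h^2 - h + 6)*(h + 7)
Cancel the common factors (h^2 - h + 6), (h - 4*q).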